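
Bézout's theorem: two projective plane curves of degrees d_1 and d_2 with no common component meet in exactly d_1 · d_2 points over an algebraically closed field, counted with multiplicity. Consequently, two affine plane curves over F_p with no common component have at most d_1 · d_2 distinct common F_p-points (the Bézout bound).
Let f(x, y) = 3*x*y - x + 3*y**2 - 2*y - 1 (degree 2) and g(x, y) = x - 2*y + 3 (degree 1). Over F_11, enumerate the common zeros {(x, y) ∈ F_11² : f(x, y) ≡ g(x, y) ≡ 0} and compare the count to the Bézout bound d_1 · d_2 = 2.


Common zeros: {(0, 7), (3, 3)}; count = 2; Bézout bound = 2.

deg(f) = 2, deg(g) = 1, so Bézout bound = 2.
Scan x ∈ F_11. For each x, list the y ∈ F_11 with f(x, y) ≡ 0 and those with g(x, y) ≡ 0 (mod 11); the common zeros in that column are the intersection.
  x = 0: f ≡ 0 at y ∈ {1, 7}; g ≡ 0 at y ∈ {7}; common: {7}.
  x = 1: f ≡ 0 at y ∈ {8, 10}; g ≡ 0 at y ∈ {2}; common: ∅.
  x = 2: f ≡ 0 at y ∈ ∅; g ≡ 0 at y ∈ {8}; common: ∅.
  x = 3: f ≡ 0 at y ∈ {2, 3}; g ≡ 0 at y ∈ {3}; common: {3}.
  x = 4: f ≡ 0 at y ∈ ∅; g ≡ 0 at y ∈ {9}; common: ∅.
  x = 5: f ≡ 0 at y ∈ ∅; g ≡ 0 at y ∈ {4}; common: ∅.
  x = 6: f ≡ 0 at y ∈ ∅; g ≡ 0 at y ∈ {10}; common: ∅.
  x = 7: f ≡ 0 at y ∈ ∅; g ≡ 0 at y ∈ {5}; common: ∅.
  x = 8: f ≡ 0 at y ∈ {5, 6}; g ≡ 0 at y ∈ {0}; common: ∅.
  x = 9: f ≡ 0 at y ∈ ∅; g ≡ 0 at y ∈ {6}; common: ∅.
  x = 10: f ≡ 0 at y ∈ {0, 9}; g ≡ 0 at y ∈ {1}; common: ∅.
Collecting: common zeros = {(0, 7), (3, 3)}, so the count is 2.
Comparison with the Bézout bound: 2 ≤ 2 = deg(f)·deg(g), as expected for curves with no common component (the bound is attained).


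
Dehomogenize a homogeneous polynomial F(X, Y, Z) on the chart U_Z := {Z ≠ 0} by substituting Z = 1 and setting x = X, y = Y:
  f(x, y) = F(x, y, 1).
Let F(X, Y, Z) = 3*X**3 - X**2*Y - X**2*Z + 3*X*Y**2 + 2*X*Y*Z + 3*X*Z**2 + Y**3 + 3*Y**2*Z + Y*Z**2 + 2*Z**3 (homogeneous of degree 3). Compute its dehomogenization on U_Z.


f(x, y) = 3*x**3 - x**2*y - x**2 + 3*x*y**2 + 2*x*y + 3*x + y**3 + 3*y**2 + y + 2

On U_Z we set Z = 1. Each monomial c·X^i·Y^j·Z^k in F becomes c·x^i·y^j·1^k = c·x^i·y^j.
Substituting Z = 1: F(X, Y, 1) = 3*x**3 - x**2*y - x**2 + 3*x*y**2 + 2*x*y + 3*x + y**3 + 3*y**2 + y + 2.
Note: deg(f) ≤ deg(F) = 3; strict inequality happens when F is divisible by Z (lost terms).


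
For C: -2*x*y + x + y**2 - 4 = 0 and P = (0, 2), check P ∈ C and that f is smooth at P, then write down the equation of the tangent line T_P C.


Tangent line at P: -3*x + 4*y - 8 = 0.

Step 1: f(0, 2) = 0, so P lies on C.
Step 2: partial derivatives
  f_x(x, y) = 1 - 2*y, f_y(x, y) = -2*x + 2*y.
  f_x(P) = -3, f_y(P) = 4 (gradient nonzero, so P is smooth).
Step 3: tangent line at P: -3·(x − 0) + 4·(y − 2) = 0.
Expanding: -3*x + 4*y - 8 = 0.


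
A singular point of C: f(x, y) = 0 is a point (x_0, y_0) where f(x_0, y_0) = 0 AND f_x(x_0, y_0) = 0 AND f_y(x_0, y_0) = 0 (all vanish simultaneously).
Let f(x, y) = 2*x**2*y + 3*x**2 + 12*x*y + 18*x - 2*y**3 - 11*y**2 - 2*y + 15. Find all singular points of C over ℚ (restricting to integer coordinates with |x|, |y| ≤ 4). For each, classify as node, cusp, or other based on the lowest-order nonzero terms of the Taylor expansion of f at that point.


Singular points: {(-3, -2)}; classification: node.

Compute partial derivatives:
  f_x = 4*x*y + 6*x + 12*y + 18.
  f_y = 2*x**2 + 12*x - 6*y**2 - 22*y - 2.
Scan x_0 ∈ {−4, ..., 4}. For each x_0, f_y(x_0, y) is a polynomial in y; find its integer roots y ∈ {−4, ..., 4}, then test f_x and f at those candidates.
  x = -4: f_y(-4, y) = -6*y**2 - 22*y - 18; no integer root y with |y| ≤ 4.
  x = -3: f_y(-3, y) = -6*y**2 - 22*y - 20; vanishes at y ∈ {-2}. (-3, -2): f_x = 0, f = 0 — SINGULAR.
  x = -2: f_y(-2, y) = -6*y**2 - 22*y - 18; no integer root y with |y| ≤ 4.
  x = -1: f_y(-1, y) = -6*y**2 - 22*y - 12; vanishes at y ∈ {-3}. (-1, -3): f_x = -12 ≠ 0.
  x = 0: f_y(0, y) = -6*y**2 - 22*y - 2; no integer root y with |y| ≤ 4.
  x = 1: f_y(1, y) = -6*y**2 - 22*y + 12; no integer root y with |y| ≤ 4.
  x = 2: f_y(2, y) = -6*y**2 - 22*y + 30; no integer root y with |y| ≤ 4.
  x = 3: f_y(3, y) = -6*y**2 - 22*y + 52; no integer root y with |y| ≤ 4.
  x = 4: f_y(4, y) = -6*y**2 - 22*y + 78; no integer root y with |y| ≤ 4.
Only singular point on the grid: (-3, -2).
Classify: substitute x = -3 + u, y = -2 + v and expand: f = 2*u**2*v - u**2 - 2*v**3 + v**2.
No constant or linear terms (consistent with a singular point). Quadratic part: -u**2 + v**2. Cubic part: 2*u**2*v - 2*v**3.
The quadratic part v**2 - u**2 = (v − u)(v + u) splits into two distinct linear factors, so there are two distinct tangent lines y − -2 = ±(x − -3) — this is a node (ordinary double point).
Classification: node.


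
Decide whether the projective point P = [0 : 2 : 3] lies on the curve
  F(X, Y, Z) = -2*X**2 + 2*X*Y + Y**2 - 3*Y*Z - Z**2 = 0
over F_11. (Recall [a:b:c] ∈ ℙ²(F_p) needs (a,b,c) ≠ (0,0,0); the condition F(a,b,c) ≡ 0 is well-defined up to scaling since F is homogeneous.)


F(0,2,3) ≡ 10 (mod 11); P is NOT on the curve.

Evaluate F(0, 2, 3) term-by-term (mod 11).
  -2*X**2 ↦ -2·0·1·1 = 0
  2*X*Y ↦ 2·0·2·1 = 0
  Y**2 ↦ 1·1·4·1 = 4
  -3*Y*Z ↦ -3·1·2·3 = -18
  -Z**2 ↦ -1·1·1·9 = -9
Sum: F(0, 2, 3) = (0) + (0) + (4) + (-18) + (-9) = -23.
Reducing mod 11: -23 ≡ 10 (mod 11).
Since F(a, b, c) ≡ 10 ≠ 0 (mod 11), P does NOT lie on the curve.


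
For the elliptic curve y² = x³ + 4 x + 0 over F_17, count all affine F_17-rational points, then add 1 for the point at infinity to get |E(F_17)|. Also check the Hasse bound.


Affine points = {(0, 0), (2, 4), (2, 13), (5, 3), (5, 14), (6, 6), (6, 11), (8, 0), (9, 0), (11, 7), (11, 10), (12, 5), (12, 12), (15, 1), (15, 16)}; affine count = 15; |E(F_17)| = 16.

Discriminant check: Δ ∝ 4a³ + 27b² = 4·4³ + 27·0² = 4·64 + 27·0 ≡ 1 (mod 17). Nonzero ⇒ E is nonsingular.
For each x ∈ F_17, compute rhs = x³ + 4·x + 0 mod 17, then count y ∈ F_17 with y² ≡ rhs.
  x = 0: rhs = 0, matching y values: 0 (1 points).
  x = 1: rhs = 5, matching y values: none (0 points).
  x = 2: rhs = 16, matching y values: 4, 13 (2 points).
  x = 3: rhs = 5, matching y values: none (0 points).
  x = 4: rhs = 12, matching y values: none (0 points).
  x = 5: rhs = 9, matching y values: 3, 14 (2 points).
  x = 6: rhs = 2, matching y values: 6, 11 (2 points).
  x = 7: rhs = 14, matching y values: none (0 points).
  x = 8: rhs = 0, matching y values: 0 (1 points).
  x = 9: rhs = 0, matching y values: 0 (1 points).
  x = 10: rhs = 3, matching y values: none (0 points).
  x = 11: rhs = 15, matching y values: 7, 10 (2 points).
  x = 12: rhs = 8, matching y values: 5, 12 (2 points).
  x = 13: rhs = 5, matching y values: none (0 points).
  x = 14: rhs = 12, matching y values: none (0 points).
  x = 15: rhs = 1, matching y values: 1, 16 (2 points).
  x = 16: rhs = 12, matching y values: none (0 points).
Total affine count: 15.
Full point count |E(F_17)| = 15 + 1 = 16.
Hasse bound: |16 − (17+1)| = |-2| = 2 ≤ 2√17 ≈ 8.2462 ✓.


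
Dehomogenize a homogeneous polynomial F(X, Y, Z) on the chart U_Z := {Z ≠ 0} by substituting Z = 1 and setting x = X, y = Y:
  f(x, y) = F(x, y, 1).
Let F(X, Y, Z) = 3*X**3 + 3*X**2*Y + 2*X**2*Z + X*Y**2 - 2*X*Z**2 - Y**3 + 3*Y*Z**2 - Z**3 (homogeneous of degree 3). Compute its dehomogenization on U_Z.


f(x, y) = 3*x**3 + 3*x**2*y + 2*x**2 + x*y**2 - 2*x - y**3 + 3*y - 1

On U_Z we set Z = 1. Each monomial c·X^i·Y^j·Z^k in F becomes c·x^i·y^j·1^k = c·x^i·y^j.
Substituting Z = 1: F(X, Y, 1) = 3*x**3 + 3*x**2*y + 2*x**2 + x*y**2 - 2*x - y**3 + 3*y - 1.
Note: deg(f) ≤ deg(F) = 3; strict inequality happens when F is divisible by Z (lost terms).


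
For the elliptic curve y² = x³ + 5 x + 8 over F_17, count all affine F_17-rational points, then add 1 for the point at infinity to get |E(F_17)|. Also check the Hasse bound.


Affine points = {(0, 5), (0, 12), (2, 3), (2, 14), (3, 4), (3, 13), (6, 4), (6, 13), (8, 4), (8, 13), (9, 0), (10, 2), (10, 15), (11, 0), (13, 3), (13, 14), (14, 0), (16, 6), (16, 11)}; affine count = 19; |E(F_17)| = 20.

Discriminant check: Δ ∝ 4a³ + 27b² = 4·5³ + 27·8² = 4·125 + 27·64 ≡ 1 (mod 17). Nonzero ⇒ E is nonsingular.
For each x ∈ F_17, compute rhs = x³ + 5·x + 8 mod 17, then count y ∈ F_17 with y² ≡ rhs.
  x = 0: rhs = 8, matching y values: 5, 12 (2 points).
  x = 1: rhs = 14, matching y values: none (0 points).
  x = 2: rhs = 9, matching y values: 3, 14 (2 points).
  x = 3: rhs = 16, matching y values: 4, 13 (2 points).
  x = 4: rhs = 7, matching y values: none (0 points).
  x = 5: rhs = 5, matching y values: none (0 points).
  x = 6: rhs = 16, matching y values: 4, 13 (2 points).
  x = 7: rhs = 12, matching y values: none (0 points).
  x = 8: rhs = 16, matching y values: 4, 13 (2 points).
  x = 9: rhs = 0, matching y values: 0 (1 points).
  x = 10: rhs = 4, matching y values: 2, 15 (2 points).
  x = 11: rhs = 0, matching y values: 0 (1 points).
  x = 12: rhs = 11, matching y values: none (0 points).
  x = 13: rhs = 9, matching y values: 3, 14 (2 points).
  x = 14: rhs = 0, matching y values: 0 (1 points).
  x = 15: rhs = 7, matching y values: none (0 points).
  x = 16: rhs = 2, matching y values: 6, 11 (2 points).
Total affine count: 19.
Full point count |E(F_17)| = 19 + 1 = 20.
Hasse bound: |20 − (17+1)| = |2| = 2 ≤ 2√17 ≈ 8.2462 ✓.


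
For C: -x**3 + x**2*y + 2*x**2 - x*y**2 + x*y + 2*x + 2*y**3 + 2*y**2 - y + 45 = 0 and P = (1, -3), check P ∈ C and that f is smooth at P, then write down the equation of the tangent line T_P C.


Tangent line at P: -15*x + 49*y + 162 = 0.

Step 1: f(1, -3) = 0, so P lies on C.
Step 2: partial derivatives
  f_x(x, y) = -3*x**2 + 2*x*y + 4*x - y**2 + y + 2, f_y(x, y) = x**2 - 2*x*y + x + 6*y**2 + 4*y - 1.
  f_x(P) = -15, f_y(P) = 49 (gradient nonzero, so P is smooth).
Step 3: tangent line at P: -15·(x − 1) + 49·(y − -3) = 0.
Expanding: -15*x + 49*y + 162 = 0.


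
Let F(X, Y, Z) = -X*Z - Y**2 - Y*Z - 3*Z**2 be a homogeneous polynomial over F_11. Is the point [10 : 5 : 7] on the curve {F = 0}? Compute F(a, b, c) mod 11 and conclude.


F(10,5,7) ≡ 9 (mod 11); P is NOT on the curve.

Evaluate F(10, 5, 7) term-by-term (mod 11).
  -X*Z ↦ -1·10·1·7 = -70
  -Y**2 ↦ -1·1·25·1 = -25
  -Y*Z ↦ -1·1·5·7 = -35
  -3*Z**2 ↦ -3·1·1·49 = -147
Sum: F(10, 5, 7) = (-70) + (-25) + (-35) + (-147) = -277.
Reducing mod 11: -277 ≡ 9 (mod 11).
Since F(a, b, c) ≡ 9 ≠ 0 (mod 11), P does NOT lie on the curve.


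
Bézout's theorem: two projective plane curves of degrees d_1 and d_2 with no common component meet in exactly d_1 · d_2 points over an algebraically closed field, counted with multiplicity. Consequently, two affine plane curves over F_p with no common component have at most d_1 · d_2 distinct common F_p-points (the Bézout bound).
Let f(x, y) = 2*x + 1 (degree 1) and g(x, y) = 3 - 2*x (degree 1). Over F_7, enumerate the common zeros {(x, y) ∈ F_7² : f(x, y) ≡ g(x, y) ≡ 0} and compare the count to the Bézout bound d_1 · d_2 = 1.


Common zeros: ∅; count = 0; Bézout bound = 1.

deg(f) = 1, deg(g) = 1, so Bézout bound = 1.
Scan x ∈ F_7. For each x, list the y ∈ F_7 with f(x, y) ≡ 0 and those with g(x, y) ≡ 0 (mod 7); the common zeros in that column are the intersection.
  x = 0: f ≡ 0 at y ∈ ∅; g ≡ 0 at y ∈ ∅; common: ∅.
  x = 1: f ≡ 0 at y ∈ ∅; g ≡ 0 at y ∈ ∅; common: ∅.
  x = 2: f ≡ 0 at y ∈ ∅; g ≡ 0 at y ∈ ∅; common: ∅.
  x = 3: f ≡ 0 at y ∈ {0, 1, 2, 3, 4, 5, 6}; g ≡ 0 at y ∈ ∅; common: ∅.
  x = 4: f ≡ 0 at y ∈ ∅; g ≡ 0 at y ∈ ∅; common: ∅.
  x = 5: f ≡ 0 at y ∈ ∅; g ≡ 0 at y ∈ {0, 1, 2, 3, 4, 5, 6}; common: ∅.
  x = 6: f ≡ 0 at y ∈ ∅; g ≡ 0 at y ∈ ∅; common: ∅.
Collecting: common zeros = ∅, so the count is 0.
Comparison with the Bézout bound: 0 ≤ 1 = deg(f)·deg(g), as expected for curves with no common component (the affine F_7-count falls short of the bound because intersections may lie at infinity, over extension fields, or carry multiplicity).


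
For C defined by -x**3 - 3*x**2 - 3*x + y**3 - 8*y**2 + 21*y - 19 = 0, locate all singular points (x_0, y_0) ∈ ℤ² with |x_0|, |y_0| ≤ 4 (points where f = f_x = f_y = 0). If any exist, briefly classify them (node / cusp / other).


Singular points: {(-1, 3)}; classification: cusp.

Compute partial derivatives:
  f_x = -3*x**2 - 6*x - 3.
  f_y = 3*y**2 - 16*y + 21.
Scan x_0 ∈ {−4, ..., 4}. For each x_0, f_y(x_0, y) is a polynomial in y; find its integer roots y ∈ {−4, ..., 4}, then test f_x and f at those candidates.
  x = -4: f_y(-4, y) = 3*y**2 - 16*y + 21; vanishes at y ∈ {3}. (-4, 3): f_x = -27 ≠ 0.
  x = -3: f_y(-3, y) = 3*y**2 - 16*y + 21; vanishes at y ∈ {3}. (-3, 3): f_x = -12 ≠ 0.
  x = -2: f_y(-2, y) = 3*y**2 - 16*y + 21; vanishes at y ∈ {3}. (-2, 3): f_x = -3 ≠ 0.
  x = -1: f_y(-1, y) = 3*y**2 - 16*y + 21; vanishes at y ∈ {3}. (-1, 3): f_x = 0, f = 0 — SINGULAR.
  x = 0: f_y(0, y) = 3*y**2 - 16*y + 21; vanishes at y ∈ {3}. (0, 3): f_x = -3 ≠ 0.
  x = 1: f_y(1, y) = 3*y**2 - 16*y + 21; vanishes at y ∈ {3}. (1, 3): f_x = -12 ≠ 0.
  x = 2: f_y(2, y) = 3*y**2 - 16*y + 21; vanishes at y ∈ {3}. (2, 3): f_x = -27 ≠ 0.
  x = 3: f_y(3, y) = 3*y**2 - 16*y + 21; vanishes at y ∈ {3}. (3, 3): f_x = -48 ≠ 0.
  x = 4: f_y(4, y) = 3*y**2 - 16*y + 21; vanishes at y ∈ {3}. (4, 3): f_x = -75 ≠ 0.
Only singular point on the grid: (-1, 3).
Classify: substitute x = -1 + u, y = 3 + v and expand: f = -u**3 + v**3 + v**2.
No constant or linear terms (consistent with a singular point). Quadratic part: v**2. Cubic part: -u**3 + v**3.
The quadratic part v**2 is a perfect square, so there is a single (double) tangent line v = 0, i.e. y = 3. Restricting the cubic part to that line (v = 0) leaves -u**3 ≠ 0, so f is not divisible by v and the branch is v² ≈ u**3 to lowest order — this is a cusp.
Classification: cusp.


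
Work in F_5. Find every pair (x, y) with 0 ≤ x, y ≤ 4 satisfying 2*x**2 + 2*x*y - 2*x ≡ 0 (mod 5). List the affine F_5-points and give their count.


Affine F_5-points: {(0, 0), (0, 1), (0, 2), (0, 3), (0, 4), (1, 0), (2, 4), (3, 3), (4, 2)}; count = 9.

For each of the 25 pairs (x, y) ∈ F_5², evaluate f(x, y) mod 5. Record the zeros.
  x = 0: [0↦0, 1↦0, 2↦0, 3↦0, 4↦0]  zeros at y ∈ {0, 1, 2, 3, 4}
  x = 1: [0↦0, 1↦2, 2↦4, 3↦1, 4↦3]  zeros at y ∈ {0}
  x = 2: [0↦4, 1↦3, 2↦2, 3↦1, 4↦0]  zeros at y ∈ {4}
  x = 3: [0↦2, 1↦3, 2↦4, 3↦0, 4↦1]  zeros at y ∈ {3}
  x = 4: [0↦4, 1↦2, 2↦0, 3↦3, 4↦1]  zeros at y ∈ {2}
Collecting zeros: affine points = {(0, 0), (0, 1), (0, 2), (0, 3), (0, 4), (1, 0), (2, 4), (3, 3), (4, 2)}.
Total count |C(F_5)_aff| = 9.


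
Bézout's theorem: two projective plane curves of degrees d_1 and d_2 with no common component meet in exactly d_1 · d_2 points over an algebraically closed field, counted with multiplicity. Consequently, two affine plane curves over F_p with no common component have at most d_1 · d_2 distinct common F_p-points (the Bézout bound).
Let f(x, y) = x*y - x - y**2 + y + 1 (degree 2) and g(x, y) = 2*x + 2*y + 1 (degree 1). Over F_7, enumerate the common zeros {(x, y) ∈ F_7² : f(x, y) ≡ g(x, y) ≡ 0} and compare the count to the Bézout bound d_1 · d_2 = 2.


Common zeros: {(1, 2), (6, 4)}; count = 2; Bézout bound = 2.

deg(f) = 2, deg(g) = 1, so Bézout bound = 2.
Scan x ∈ F_7. For each x, list the y ∈ F_7 with f(x, y) ≡ 0 and those with g(x, y) ≡ 0 (mod 7); the common zeros in that column are the intersection.
  x = 0: f ≡ 0 at y ∈ ∅; g ≡ 0 at y ∈ {3}; common: ∅.
  x = 1: f ≡ 0 at y ∈ {0, 2}; g ≡ 0 at y ∈ {2}; common: {2}.
  x = 2: f ≡ 0 at y ∈ ∅; g ≡ 0 at y ∈ {1}; common: ∅.
  x = 3: f ≡ 0 at y ∈ {5, 6}; g ≡ 0 at y ∈ {0}; common: ∅.
  x = 4: f ≡ 0 at y ∈ ∅; g ≡ 0 at y ∈ {6}; common: ∅.
  x = 5: f ≡ 0 at y ∈ ∅; g ≡ 0 at y ∈ {5}; common: ∅.
  x = 6: f ≡ 0 at y ∈ {3, 4}; g ≡ 0 at y ∈ {4}; common: {4}.
Collecting: common zeros = {(1, 2), (6, 4)}, so the count is 2.
Comparison with the Bézout bound: 2 ≤ 2 = deg(f)·deg(g), as expected for curves with no common component (the bound is attained).


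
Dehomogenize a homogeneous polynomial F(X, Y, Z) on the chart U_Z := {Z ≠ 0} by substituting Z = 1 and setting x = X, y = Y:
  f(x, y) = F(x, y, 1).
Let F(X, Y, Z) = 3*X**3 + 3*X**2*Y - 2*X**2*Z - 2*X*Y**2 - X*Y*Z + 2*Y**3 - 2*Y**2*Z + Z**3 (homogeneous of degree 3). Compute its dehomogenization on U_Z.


f(x, y) = 3*x**3 + 3*x**2*y - 2*x**2 - 2*x*y**2 - x*y + 2*y**3 - 2*y**2 + 1

On U_Z we set Z = 1. Each monomial c·X^i·Y^j·Z^k in F becomes c·x^i·y^j·1^k = c·x^i·y^j.
Substituting Z = 1: F(X, Y, 1) = 3*x**3 + 3*x**2*y - 2*x**2 - 2*x*y**2 - x*y + 2*y**3 - 2*y**2 + 1.
Note: deg(f) ≤ deg(F) = 3; strict inequality happens when F is divisible by Z (lost terms).


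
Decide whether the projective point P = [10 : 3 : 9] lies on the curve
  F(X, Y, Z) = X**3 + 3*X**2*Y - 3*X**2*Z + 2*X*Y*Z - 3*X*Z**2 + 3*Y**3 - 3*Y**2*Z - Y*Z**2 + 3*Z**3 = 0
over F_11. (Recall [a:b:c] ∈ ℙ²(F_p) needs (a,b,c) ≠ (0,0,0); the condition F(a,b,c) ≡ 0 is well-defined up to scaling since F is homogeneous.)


F(10,3,9) ≡ 5 (mod 11); P is NOT on the curve.

Evaluate F(10, 3, 9) term-by-term (mod 11).
  X**3 ↦ 1·1000·1·1 = 1000
  3*X**2*Y ↦ 3·100·3·1 = 900
  -3*X**2*Z ↦ -3·100·1·9 = -2700
  2*X*Y*Z ↦ 2·10·3·9 = 540
  -3*X*Z**2 ↦ -3·10·1·81 = -2430
  3*Y**3 ↦ 3·1·27·1 = 81
  -3*Y**2*Z ↦ -3·1·9·9 = -243
  -Y*Z**2 ↦ -1·1·3·81 = -243
  3*Z**3 ↦ 3·1·1·729 = 2187
Sum: F(10, 3, 9) = (1000) + (900) + (-2700) + (540) + (-2430) + (81) + (-243) + (-243) + (2187) = -908.
Reducing mod 11: -908 ≡ 5 (mod 11).
Since F(a, b, c) ≡ 5 ≠ 0 (mod 11), P does NOT lie on the curve.


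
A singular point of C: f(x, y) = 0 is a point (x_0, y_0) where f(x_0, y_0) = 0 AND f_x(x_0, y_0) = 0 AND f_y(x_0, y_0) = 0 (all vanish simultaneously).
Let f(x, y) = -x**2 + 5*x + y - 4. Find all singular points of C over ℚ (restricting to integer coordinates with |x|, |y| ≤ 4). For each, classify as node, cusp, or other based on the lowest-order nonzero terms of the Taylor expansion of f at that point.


No singular points in the scanned grid; C is smooth there.

Compute partial derivatives:
  f_x = 5 - 2*x.
  f_y = 1.
f_y = 1 is a nonzero constant, so f_y never vanishes: no point (x, y) can satisfy f = f_x = f_y = 0. In particular no (x, y) ∈ {−4, ..., 4}² is singular; the curve is smooth.


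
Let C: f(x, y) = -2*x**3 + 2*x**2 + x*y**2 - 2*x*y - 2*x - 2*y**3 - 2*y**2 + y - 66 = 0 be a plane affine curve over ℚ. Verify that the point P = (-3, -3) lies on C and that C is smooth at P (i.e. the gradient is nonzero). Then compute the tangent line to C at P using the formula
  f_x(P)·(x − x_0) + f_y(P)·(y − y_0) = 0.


Tangent line at P: -53*x - 17*y - 210 = 0.

Step 1: f(-3, -3) = 0, so P lies on C.
Step 2: partial derivatives
  f_x(x, y) = -6*x**2 + 4*x + y**2 - 2*y - 2, f_y(x, y) = 2*x*y - 2*x - 6*y**2 - 4*y + 1.
  f_x(P) = -53, f_y(P) = -17 (gradient nonzero, so P is smooth).
Step 3: tangent line at P: -53·(x − -3) + -17·(y − -3) = 0.
Expanding: -53*x - 17*y - 210 = 0.


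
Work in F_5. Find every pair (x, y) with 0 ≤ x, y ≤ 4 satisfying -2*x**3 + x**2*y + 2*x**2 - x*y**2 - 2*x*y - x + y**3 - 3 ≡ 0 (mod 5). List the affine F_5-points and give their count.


Affine F_5-points: {(0, 2), (1, 1), (1, 4), (3, 2), (4, 2)}; count = 5.

For each of the 25 pairs (x, y) ∈ F_5², evaluate f(x, y) mod 5. Record the zeros.
  x = 0: [0↦2, 1↦3, 2↦0, 3↦4, 4↦1]  zeros at y ∈ {2}
  x = 1: [0↦1, 1↦0, 2↦3, 3↦1, 4↦0]  zeros at y ∈ {1, 4}
  x = 2: [0↦2, 1↦1, 2↦2, 3↦1, 4↦4]  zeros at y ∈ ∅
  x = 3: [0↦3, 1↦4, 2↦0, 3↦2, 4↦1]  zeros at y ∈ {2}
  x = 4: [0↦2, 1↦2, 2↦0, 3↦2, 4↦4]  zeros at y ∈ {2}
Collecting zeros: affine points = {(0, 2), (1, 1), (1, 4), (3, 2), (4, 2)}.
Total count |C(F_5)_aff| = 5.


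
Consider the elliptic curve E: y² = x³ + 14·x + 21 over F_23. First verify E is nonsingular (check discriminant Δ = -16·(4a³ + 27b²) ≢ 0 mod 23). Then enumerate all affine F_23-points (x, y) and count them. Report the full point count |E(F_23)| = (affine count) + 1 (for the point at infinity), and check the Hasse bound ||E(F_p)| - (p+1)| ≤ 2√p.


Affine points = {(1, 6), (1, 17), (4, 7), (4, 16), (5, 3), (5, 20), (7, 5), (7, 18), (8, 1), (8, 22), (9, 5), (9, 18), (12, 10), (12, 13), (13, 10), (13, 13), (15, 8), (15, 15), (19, 4), (19, 19), (21, 10), (21, 13), (22, 11), (22, 12)}; affine count = 24; |E(F_23)| = 25.

Discriminant check: Δ ∝ 4a³ + 27b² = 4·14³ + 27·21² = 4·2744 + 27·441 ≡ 21 (mod 23). Nonzero ⇒ E is nonsingular.
For each x ∈ F_23, compute rhs = x³ + 14·x + 21 mod 23, then count y ∈ F_23 with y² ≡ rhs.
  x = 0: rhs = 21, matching y values: none (0 points).
  x = 1: rhs = 13, matching y values: 6, 17 (2 points).
  x = 2: rhs = 11, matching y values: none (0 points).
  x = 3: rhs = 21, matching y values: none (0 points).
  x = 4: rhs = 3, matching y values: 7, 16 (2 points).
  x = 5: rhs = 9, matching y values: 3, 20 (2 points).
  x = 6: rhs = 22, matching y values: none (0 points).
  x = 7: rhs = 2, matching y values: 5, 18 (2 points).
  x = 8: rhs = 1, matching y values: 1, 22 (2 points).
  x = 9: rhs = 2, matching y values: 5, 18 (2 points).
  x = 10: rhs = 11, matching y values: none (0 points).
  x = 11: rhs = 11, matching y values: none (0 points).
  x = 12: rhs = 8, matching y values: 10, 13 (2 points).
  x = 13: rhs = 8, matching y values: 10, 13 (2 points).
  x = 14: rhs = 17, matching y values: none (0 points).
  x = 15: rhs = 18, matching y values: 8, 15 (2 points).
  x = 16: rhs = 17, matching y values: none (0 points).
  x = 17: rhs = 20, matching y values: none (0 points).
  x = 18: rhs = 10, matching y values: none (0 points).
  x = 19: rhs = 16, matching y values: 4, 19 (2 points).
  x = 20: rhs = 21, matching y values: none (0 points).
  x = 21: rhs = 8, matching y values: 10, 13 (2 points).
  x = 22: rhs = 6, matching y values: 11, 12 (2 points).
Total affine count: 24.
Full point count |E(F_23)| = 24 + 1 = 25.
Hasse bound: |25 − (23+1)| = |1| = 1 ≤ 2√23 ≈ 9.5917 ✓.


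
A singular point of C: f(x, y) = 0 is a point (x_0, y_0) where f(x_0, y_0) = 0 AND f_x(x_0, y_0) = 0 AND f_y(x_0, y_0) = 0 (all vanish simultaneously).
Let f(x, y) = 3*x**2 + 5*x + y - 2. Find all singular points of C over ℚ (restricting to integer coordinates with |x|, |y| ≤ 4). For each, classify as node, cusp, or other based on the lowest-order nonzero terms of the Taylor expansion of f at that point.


No singular points in the scanned grid; C is smooth there.

Compute partial derivatives:
  f_x = 6*x + 5.
  f_y = 1.
f_y = 1 is a nonzero constant, so f_y never vanishes: no point (x, y) can satisfy f = f_x = f_y = 0. In particular no (x, y) ∈ {−4, ..., 4}² is singular; the curve is smooth.


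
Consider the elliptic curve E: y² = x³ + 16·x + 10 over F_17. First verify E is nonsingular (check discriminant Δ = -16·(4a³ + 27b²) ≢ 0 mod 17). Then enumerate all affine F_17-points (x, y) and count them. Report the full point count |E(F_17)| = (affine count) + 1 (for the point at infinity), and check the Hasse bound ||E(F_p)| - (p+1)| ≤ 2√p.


Affine points = {(2, 4), (2, 13), (3, 0), (4, 6), (4, 11), (6, 4), (6, 13), (8, 2), (8, 15), (9, 4), (9, 13), (11, 2), (11, 15), (12, 3), (12, 14), (13, 1), (13, 16), (15, 2), (15, 15)}; affine count = 19; |E(F_17)| = 20.

Discriminant check: Δ ∝ 4a³ + 27b² = 4·16³ + 27·10² = 4·4096 + 27·100 ≡ 10 (mod 17). Nonzero ⇒ E is nonsingular.
For each x ∈ F_17, compute rhs = x³ + 16·x + 10 mod 17, then count y ∈ F_17 with y² ≡ rhs.
  x = 0: rhs = 10, matching y values: none (0 points).
  x = 1: rhs = 10, matching y values: none (0 points).
  x = 2: rhs = 16, matching y values: 4, 13 (2 points).
  x = 3: rhs = 0, matching y values: 0 (1 points).
  x = 4: rhs = 2, matching y values: 6, 11 (2 points).
  x = 5: rhs = 11, matching y values: none (0 points).
  x = 6: rhs = 16, matching y values: 4, 13 (2 points).
  x = 7: rhs = 6, matching y values: none (0 points).
  x = 8: rhs = 4, matching y values: 2, 15 (2 points).
  x = 9: rhs = 16, matching y values: 4, 13 (2 points).
  x = 10: rhs = 14, matching y values: none (0 points).
  x = 11: rhs = 4, matching y values: 2, 15 (2 points).
  x = 12: rhs = 9, matching y values: 3, 14 (2 points).
  x = 13: rhs = 1, matching y values: 1, 16 (2 points).
  x = 14: rhs = 3, matching y values: none (0 points).
  x = 15: rhs = 4, matching y values: 2, 15 (2 points).
  x = 16: rhs = 10, matching y values: none (0 points).
Total affine count: 19.
Full point count |E(F_17)| = 19 + 1 = 20.
Hasse bound: |20 − (17+1)| = |2| = 2 ≤ 2√17 ≈ 8.2462 ✓.


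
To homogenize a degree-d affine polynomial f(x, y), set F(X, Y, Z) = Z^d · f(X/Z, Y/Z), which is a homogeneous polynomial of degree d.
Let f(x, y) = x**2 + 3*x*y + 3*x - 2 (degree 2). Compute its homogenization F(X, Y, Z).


F(X, Y, Z) = X**2 + 3*X*Y + 3*X*Z - 2*Z**2

deg(f) = 2.
Substitute x = X/Z, y = Y/Z into f, then multiply by Z^2.
  monomial 1·x^2·y^0 ↦ 1·X^2·Y^0·Z^0.
  monomial 3·x^1·y^1 ↦ 3·X^1·Y^1·Z^0.
  monomial 3·x^1·y^0 ↦ 3·X^1·Y^0·Z^1.
  monomial -2·x^0·y^0 ↦ -2·X^0·Y^0·Z^2.
Collecting: F(X, Y, Z) = X**2 + 3*X*Y + 3*X*Z - 2*Z**2.


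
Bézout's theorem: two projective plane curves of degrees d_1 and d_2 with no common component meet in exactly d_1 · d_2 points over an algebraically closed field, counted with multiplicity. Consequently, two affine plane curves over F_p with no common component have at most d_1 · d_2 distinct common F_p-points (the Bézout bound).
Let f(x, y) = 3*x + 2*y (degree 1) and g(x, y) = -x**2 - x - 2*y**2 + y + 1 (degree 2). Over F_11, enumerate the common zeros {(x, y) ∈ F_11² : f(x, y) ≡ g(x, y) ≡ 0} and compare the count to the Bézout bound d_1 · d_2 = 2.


Common zeros: {(7, 6)}; count = 1; Bézout bound = 2.

deg(f) = 1, deg(g) = 2, so Bézout bound = 2.
Scan x ∈ F_11. For each x, list the y ∈ F_11 with f(x, y) ≡ 0 and those with g(x, y) ≡ 0 (mod 11); the common zeros in that column are the intersection.
  x = 0: f ≡ 0 at y ∈ {0}; g ≡ 0 at y ∈ {1, 5}; common: ∅.
  x = 1: f ≡ 0 at y ∈ {4}; g ≡ 0 at y ∈ {8, 9}; common: ∅.
  x = 2: f ≡ 0 at y ∈ {8}; g ≡ 0 at y ∈ {2, 4}; common: ∅.
  x = 3: f ≡ 0 at y ∈ {1}; g ≡ 0 at y ∈ {0, 6}; common: ∅.
  x = 4: f ≡ 0 at y ∈ {5}; g ≡ 0 at y ∈ {7, 10}; common: ∅.
  x = 5: f ≡ 0 at y ∈ {9}; g ≡ 0 at y ∈ {3}; common: ∅.
  x = 6: f ≡ 0 at y ∈ {2}; g ≡ 0 at y ∈ {7, 10}; common: ∅.
  x = 7: f ≡ 0 at y ∈ {6}; g ≡ 0 at y ∈ {0, 6}; common: {6}.
  x = 8: f ≡ 0 at y ∈ {10}; g ≡ 0 at y ∈ {2, 4}; common: ∅.
  x = 9: f ≡ 0 at y ∈ {3}; g ≡ 0 at y ∈ {8, 9}; common: ∅.
  x = 10: f ≡ 0 at y ∈ {7}; g ≡ 0 at y ∈ {1, 5}; common: ∅.
Collecting: common zeros = {(7, 6)}, so the count is 1.
Comparison with the Bézout bound: 1 ≤ 2 = deg(f)·deg(g), as expected for curves with no common component (the affine F_11-count falls short of the bound because intersections may lie at infinity, over extension fields, or carry multiplicity).


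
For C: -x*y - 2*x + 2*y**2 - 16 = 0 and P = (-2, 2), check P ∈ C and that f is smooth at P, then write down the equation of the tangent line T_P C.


Tangent line at P: -4*x + 10*y - 28 = 0.

Step 1: f(-2, 2) = 0, so P lies on C.
Step 2: partial derivatives
  f_x(x, y) = -y - 2, f_y(x, y) = -x + 4*y.
  f_x(P) = -4, f_y(P) = 10 (gradient nonzero, so P is smooth).
Step 3: tangent line at P: -4·(x − -2) + 10·(y − 2) = 0.
Expanding: -4*x + 10*y - 28 = 0.


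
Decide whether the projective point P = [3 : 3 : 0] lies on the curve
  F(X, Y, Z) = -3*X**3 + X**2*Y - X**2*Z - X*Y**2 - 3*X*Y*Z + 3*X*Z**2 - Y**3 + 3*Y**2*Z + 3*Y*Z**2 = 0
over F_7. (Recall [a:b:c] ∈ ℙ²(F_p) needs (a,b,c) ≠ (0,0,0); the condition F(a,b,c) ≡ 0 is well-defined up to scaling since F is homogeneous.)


F(3,3,0) ≡ 4 (mod 7); P is NOT on the curve.

Evaluate F(3, 3, 0) term-by-term (mod 7).
  -3*X**3 ↦ -3·27·1·1 = -81
  X**2*Y ↦ 1·9·3·1 = 27
  -X**2*Z ↦ -1·9·1·0 = 0
  -X*Y**2 ↦ -1·3·9·1 = -27
  -3*X*Y*Z ↦ -3·3·3·0 = 0
  3*X*Z**2 ↦ 3·3·1·0 = 0
  -Y**3 ↦ -1·1·27·1 = -27
  3*Y**2*Z ↦ 3·1·9·0 = 0
  3*Y*Z**2 ↦ 3·1·3·0 = 0
Sum: F(3, 3, 0) = (-81) + (27) + (0) + (-27) + (0) + (0) + (-27) + (0) + (0) = -108.
Reducing mod 7: -108 ≡ 4 (mod 7).
Since F(a, b, c) ≡ 4 ≠ 0 (mod 7), P does NOT lie on the curve.


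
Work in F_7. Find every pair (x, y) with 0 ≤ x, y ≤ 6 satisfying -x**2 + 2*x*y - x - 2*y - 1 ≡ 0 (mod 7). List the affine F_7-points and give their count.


Affine F_7-points: {(0, 3), (2, 0), (3, 5), (4, 0), (5, 3), (6, 5)}; count = 6.

For each of the 49 pairs (x, y) ∈ F_7², evaluate f(x, y) mod 7. Record the zeros.
  x = 0: [0↦6, 1↦4, 2↦2, 3↦0, 4↦5, 5↦3, 6↦1]  zeros at y ∈ {3}
  x = 1: [0↦4, 1↦4, 2↦4, 3↦4, 4↦4, 5↦4, 6↦4]  zeros at y ∈ ∅
  x = 2: [0↦0, 1↦2, 2↦4, 3↦6, 4↦1, 5↦3, 6↦5]  zeros at y ∈ {0}
  x = 3: [0↦1, 1↦5, 2↦2, 3↦6, 4↦3, 5↦0, 6↦4]  zeros at y ∈ {5}
  x = 4: [0↦0, 1↦6, 2↦5, 3↦4, 4↦3, 5↦2, 6↦1]  zeros at y ∈ {0}
  x = 5: [0↦4, 1↦5, 2↦6, 3↦0, 4↦1, 5↦2, 6↦3]  zeros at y ∈ {3}
  x = 6: [0↦6, 1↦2, 2↦5, 3↦1, 4↦4, 5↦0, 6↦3]  zeros at y ∈ {5}
Collecting zeros: affine points = {(0, 3), (2, 0), (3, 5), (4, 0), (5, 3), (6, 5)}.
Total count |C(F_7)_aff| = 6.


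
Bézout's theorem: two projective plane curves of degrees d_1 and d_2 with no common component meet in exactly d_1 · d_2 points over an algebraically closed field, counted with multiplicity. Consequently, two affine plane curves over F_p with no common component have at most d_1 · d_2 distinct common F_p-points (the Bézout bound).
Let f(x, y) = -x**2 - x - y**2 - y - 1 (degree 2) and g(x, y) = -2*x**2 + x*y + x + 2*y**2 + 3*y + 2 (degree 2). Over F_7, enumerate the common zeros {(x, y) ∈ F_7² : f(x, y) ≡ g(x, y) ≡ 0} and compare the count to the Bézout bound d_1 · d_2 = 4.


Common zeros: {(2, 6)}; count = 1; Bézout bound = 4.

deg(f) = 2, deg(g) = 2, so Bézout bound = 4.
Scan x ∈ F_7. For each x, list the y ∈ F_7 with f(x, y) ≡ 0 and those with g(x, y) ≡ 0 (mod 7); the common zeros in that column are the intersection.
  x = 0: f ≡ 0 at y ∈ {2, 4}; g ≡ 0 at y ∈ {1}; common: ∅.
  x = 1: f ≡ 0 at y ∈ ∅; g ≡ 0 at y ∈ {1, 4}; common: ∅.
  x = 2: f ≡ 0 at y ∈ {0, 6}; g ≡ 0 at y ∈ {2, 6}; common: {6}.
  x = 3: f ≡ 0 at y ∈ ∅; g ≡ 0 at y ∈ {2}; common: ∅.
  x = 4: f ≡ 0 at y ∈ {0, 6}; g ≡ 0 at y ∈ ∅; common: ∅.
  x = 5: f ≡ 0 at y ∈ ∅; g ≡ 0 at y ∈ {4, 6}; common: ∅.
  x = 6: f ≡ 0 at y ∈ {2, 4}; g ≡ 0 at y ∈ ∅; common: ∅.
Collecting: common zeros = {(2, 6)}, so the count is 1.
Comparison with the Bézout bound: 1 ≤ 4 = deg(f)·deg(g), as expected for curves with no common component (the affine F_7-count falls short of the bound because intersections may lie at infinity, over extension fields, or carry multiplicity).


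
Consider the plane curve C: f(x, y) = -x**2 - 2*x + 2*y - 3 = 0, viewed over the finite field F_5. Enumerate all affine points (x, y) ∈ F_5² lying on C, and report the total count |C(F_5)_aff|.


Affine F_5-points: {(0, 4), (1, 3), (2, 3), (3, 4), (4, 1)}; count = 5.

For each of the 25 pairs (x, y) ∈ F_5², evaluate f(x, y) mod 5. Record the zeros.
  x = 0: [0↦2, 1↦4, 2↦1, 3↦3, 4↦0]  zeros at y ∈ {4}
  x = 1: [0↦4, 1↦1, 2↦3, 3↦0, 4↦2]  zeros at y ∈ {3}
  x = 2: [0↦4, 1↦1, 2↦3, 3↦0, 4↦2]  zeros at y ∈ {3}
  x = 3: [0↦2, 1↦4, 2↦1, 3↦3, 4↦0]  zeros at y ∈ {4}
  x = 4: [0↦3, 1↦0, 2↦2, 3↦4, 4↦1]  zeros at y ∈ {1}
Collecting zeros: affine points = {(0, 4), (1, 3), (2, 3), (3, 4), (4, 1)}.
Total count |C(F_5)_aff| = 5.


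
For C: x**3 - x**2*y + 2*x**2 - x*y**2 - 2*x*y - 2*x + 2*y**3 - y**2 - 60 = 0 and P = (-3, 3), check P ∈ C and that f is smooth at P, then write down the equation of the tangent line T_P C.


Tangent line at P: 16*x + 63*y - 141 = 0.

Step 1: f(-3, 3) = 0, so P lies on C.
Step 2: partial derivatives
  f_x(x, y) = 3*x**2 - 2*x*y + 4*x - y**2 - 2*y - 2, f_y(x, y) = -x**2 - 2*x*y - 2*x + 6*y**2 - 2*y.
  f_x(P) = 16, f_y(P) = 63 (gradient nonzero, so P is smooth).
Step 3: tangent line at P: 16·(x − -3) + 63·(y − 3) = 0.
Expanding: 16*x + 63*y - 141 = 0.


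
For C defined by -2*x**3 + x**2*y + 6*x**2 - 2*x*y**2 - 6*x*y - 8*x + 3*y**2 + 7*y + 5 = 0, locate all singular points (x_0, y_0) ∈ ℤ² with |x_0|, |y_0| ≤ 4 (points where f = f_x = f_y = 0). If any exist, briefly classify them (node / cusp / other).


Singular points: {(1, -1)}; classification: node.

Compute partial derivatives:
  f_x = -6*x**2 + 2*x*y + 12*x - 2*y**2 - 6*y - 8.
  f_y = x**2 - 4*x*y - 6*x + 6*y + 7.
Scan x_0 ∈ {−4, ..., 4}. For each x_0, f_y(x_0, y) is a polynomial in y; find its integer roots y ∈ {−4, ..., 4}, then test f_x and f at those candidates.
  x = -4: f_y(-4, y) = 22*y + 47; no integer root y with |y| ≤ 4.
  x = -3: f_y(-3, y) = 18*y + 34; no integer root y with |y| ≤ 4.
  x = -2: f_y(-2, y) = 14*y + 23; no integer root y with |y| ≤ 4.
  x = -1: f_y(-1, y) = 10*y + 14; no integer root y with |y| ≤ 4.
  x = 0: f_y(0, y) = 6*y + 7; no integer root y with |y| ≤ 4.
  x = 1: f_y(1, y) = 2*y + 2; vanishes at y ∈ {-1}. (1, -1): f_x = 0, f = 0 — SINGULAR.
  x = 2: f_y(2, y) = -2*y - 1; no integer root y with |y| ≤ 4.
  x = 3: f_y(3, y) = -6*y - 2; no integer root y with |y| ≤ 4.
  x = 4: f_y(4, y) = -10*y - 1; no integer root y with |y| ≤ 4.
Only singular point on the grid: (1, -1).
Classify: substitute x = 1 + u, y = -1 + v and expand: f = -2*u**3 + u**2*v - u**2 - 2*u*v**2 + v**2.
No constant or linear terms (consistent with a singular point). Quadratic part: -u**2 + v**2. Cubic part: -2*u**3 + u**2*v - 2*u*v**2.
The quadratic part v**2 - u**2 = (v − u)(v + u) splits into two distinct linear factors, so there are two distinct tangent lines y − -1 = ±(x − 1) — this is a node (ordinary double point).
Classification: node.


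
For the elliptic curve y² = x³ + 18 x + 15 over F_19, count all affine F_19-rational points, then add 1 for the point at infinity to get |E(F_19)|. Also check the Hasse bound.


Affine points = {(3, 1), (3, 18), (6, 4), (6, 15), (7, 3), (7, 16), (8, 5), (8, 14), (10, 6), (10, 13), (11, 9), (11, 10), (14, 3), (14, 16), (17, 3), (17, 16)}; affine count = 16; |E(F_19)| = 17.

Discriminant check: Δ ∝ 4a³ + 27b² = 4·18³ + 27·15² = 4·5832 + 27·225 ≡ 10 (mod 19). Nonzero ⇒ E is nonsingular.
For each x ∈ F_19, compute rhs = x³ + 18·x + 15 mod 19, then count y ∈ F_19 with y² ≡ rhs.
  x = 0: rhs = 15, matching y values: none (0 points).
  x = 1: rhs = 15, matching y values: none (0 points).
  x = 2: rhs = 2, matching y values: none (0 points).
  x = 3: rhs = 1, matching y values: 1, 18 (2 points).
  x = 4: rhs = 18, matching y values: none (0 points).
  x = 5: rhs = 2, matching y values: none (0 points).
  x = 6: rhs = 16, matching y values: 4, 15 (2 points).
  x = 7: rhs = 9, matching y values: 3, 16 (2 points).
  x = 8: rhs = 6, matching y values: 5, 14 (2 points).
  x = 9: rhs = 13, matching y values: none (0 points).
  x = 10: rhs = 17, matching y values: 6, 13 (2 points).
  x = 11: rhs = 5, matching y values: 9, 10 (2 points).
  x = 12: rhs = 2, matching y values: none (0 points).
  x = 13: rhs = 14, matching y values: none (0 points).
  x = 14: rhs = 9, matching y values: 3, 16 (2 points).
  x = 15: rhs = 12, matching y values: none (0 points).
  x = 16: rhs = 10, matching y values: none (0 points).
  x = 17: rhs = 9, matching y values: 3, 16 (2 points).
  x = 18: rhs = 15, matching y values: none (0 points).
Total affine count: 16.
Full point count |E(F_19)| = 16 + 1 = 17.
Hasse bound: |17 − (19+1)| = |-3| = 3 ≤ 2√19 ≈ 8.7178 ✓.


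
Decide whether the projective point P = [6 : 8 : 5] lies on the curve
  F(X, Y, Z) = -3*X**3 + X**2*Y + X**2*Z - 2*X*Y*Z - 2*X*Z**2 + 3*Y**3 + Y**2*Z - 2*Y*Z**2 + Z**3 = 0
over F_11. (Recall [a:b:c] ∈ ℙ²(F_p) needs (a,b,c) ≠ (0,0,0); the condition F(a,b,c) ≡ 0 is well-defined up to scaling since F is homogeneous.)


F(6,8,5) ≡ 5 (mod 11); P is NOT on the curve.

Evaluate F(6, 8, 5) term-by-term (mod 11).
  -3*X**3 ↦ -3·216·1·1 = -648
  X**2*Y ↦ 1·36·8·1 = 288
  X**2*Z ↦ 1·36·1·5 = 180
  -2*X*Y*Z ↦ -2·6·8·5 = -480
  -2*X*Z**2 ↦ -2·6·1·25 = -300
  3*Y**3 ↦ 3·1·512·1 = 1536
  Y**2*Z ↦ 1·1·64·5 = 320
  -2*Y*Z**2 ↦ -2·1·8·25 = -400
  Z**3 ↦ 1·1·1·125 = 125
Sum: F(6, 8, 5) = (-648) + (288) + (180) + (-480) + (-300) + (1536) + (320) + (-400) + (125) = 621.
Reducing mod 11: 621 ≡ 5 (mod 11).
Since F(a, b, c) ≡ 5 ≠ 0 (mod 11), P does NOT lie on the curve.


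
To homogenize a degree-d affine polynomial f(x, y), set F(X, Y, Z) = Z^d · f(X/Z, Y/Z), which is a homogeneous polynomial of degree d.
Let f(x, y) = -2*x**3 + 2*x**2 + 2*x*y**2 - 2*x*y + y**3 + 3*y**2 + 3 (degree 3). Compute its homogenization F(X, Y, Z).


F(X, Y, Z) = -2*X**3 + 2*X**2*Z + 2*X*Y**2 - 2*X*Y*Z + Y**3 + 3*Y**2*Z + 3*Z**3

deg(f) = 3.
Substitute x = X/Z, y = Y/Z into f, then multiply by Z^3.
  monomial -2·x^3·y^0 ↦ -2·X^3·Y^0·Z^0.
  monomial 2·x^2·y^0 ↦ 2·X^2·Y^0·Z^1.
  monomial 2·x^1·y^2 ↦ 2·X^1·Y^2·Z^0.
  monomial -2·x^1·y^1 ↦ -2·X^1·Y^1·Z^1.
  monomial 1·x^0·y^3 ↦ 1·X^0·Y^3·Z^0.
  monomial 3·x^0·y^2 ↦ 3·X^0·Y^2·Z^1.
  monomial 3·x^0·y^0 ↦ 3·X^0·Y^0·Z^3.
Collecting: F(X, Y, Z) = -2*X**3 + 2*X**2*Z + 2*X*Y**2 - 2*X*Y*Z + Y**3 + 3*Y**2*Z + 3*Z**3.


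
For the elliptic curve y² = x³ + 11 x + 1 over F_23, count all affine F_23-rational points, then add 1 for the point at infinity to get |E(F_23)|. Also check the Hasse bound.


Affine points = {(0, 1), (0, 22), (1, 6), (1, 17), (2, 10), (2, 13), (8, 7), (8, 16), (9, 1), (9, 22), (11, 2), (11, 21), (13, 8), (13, 15), (14, 1), (14, 22), (16, 8), (16, 15), (17, 8), (17, 15), (19, 10), (19, 13), (22, 9), (22, 14)}; affine count = 24; |E(F_23)| = 25.

Discriminant check: Δ ∝ 4a³ + 27b² = 4·11³ + 27·1² = 4·1331 + 27·1 ≡ 15 (mod 23). Nonzero ⇒ E is nonsingular.
For each x ∈ F_23, compute rhs = x³ + 11·x + 1 mod 23, then count y ∈ F_23 with y² ≡ rhs.
  x = 0: rhs = 1, matching y values: 1, 22 (2 points).
  x = 1: rhs = 13, matching y values: 6, 17 (2 points).
  x = 2: rhs = 8, matching y values: 10, 13 (2 points).
  x = 3: rhs = 15, matching y values: none (0 points).
  x = 4: rhs = 17, matching y values: none (0 points).
  x = 5: rhs = 20, matching y values: none (0 points).
  x = 6: rhs = 7, matching y values: none (0 points).
  x = 7: rhs = 7, matching y values: none (0 points).
  x = 8: rhs = 3, matching y values: 7, 16 (2 points).
  x = 9: rhs = 1, matching y values: 1, 22 (2 points).
  x = 10: rhs = 7, matching y values: none (0 points).
  x = 11: rhs = 4, matching y values: 2, 21 (2 points).
  x = 12: rhs = 21, matching y values: none (0 points).
  x = 13: rhs = 18, matching y values: 8, 15 (2 points).
  x = 14: rhs = 1, matching y values: 1, 22 (2 points).
  x = 15: rhs = 22, matching y values: none (0 points).
  x = 16: rhs = 18, matching y values: 8, 15 (2 points).
  x = 17: rhs = 18, matching y values: 8, 15 (2 points).
  x = 18: rhs = 5, matching y values: none (0 points).
  x = 19: rhs = 8, matching y values: 10, 13 (2 points).
  x = 20: rhs = 10, matching y values: none (0 points).
  x = 21: rhs = 17, matching y values: none (0 points).
  x = 22: rhs = 12, matching y values: 9, 14 (2 points).
Total affine count: 24.
Full point count |E(F_23)| = 24 + 1 = 25.
Hasse bound: |25 − (23+1)| = |1| = 1 ≤ 2√23 ≈ 9.5917 ✓.
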